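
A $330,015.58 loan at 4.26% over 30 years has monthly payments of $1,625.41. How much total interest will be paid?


Total paid over the life of the loan = PMT × n.
Total paid = $1,625.41 × 360 = $585,147.60
Total interest = total paid − principal = $585,147.60 − $330,015.58 = $255,132.02

Total interest = (PMT × n) - PV = $255,132.02


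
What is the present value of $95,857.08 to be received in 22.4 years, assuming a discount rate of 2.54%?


Present value formula: PV = FV / (1 + r)^t
PV = $95,857.08 / (1 + 0.0254)^22.4
PV = $95,857.08 / 1.7539217
PV = $54,653.00

PV = FV / (1 + r)^t = $54,653.00


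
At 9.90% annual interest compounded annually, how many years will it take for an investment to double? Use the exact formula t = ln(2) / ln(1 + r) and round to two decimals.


Doubling condition: (1 + r)^t = 2
Take ln of both sides: t × ln(1 + r) = ln(2)
t = ln(2) / ln(1 + r)
t = 0.693147 / 0.094401
t = 7.34

t = ln(2) / ln(1 + r) = 7.34 years


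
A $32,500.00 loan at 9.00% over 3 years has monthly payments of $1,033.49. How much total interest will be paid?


Total paid over the life of the loan = PMT × n.
Total paid = $1,033.49 × 36 = $37,205.64
Total interest = total paid − principal = $37,205.64 − $32,500.00 = $4,705.64

Total interest = (PMT × n) - PV = $4,705.64


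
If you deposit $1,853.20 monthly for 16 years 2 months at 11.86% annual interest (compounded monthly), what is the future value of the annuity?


Future value of an ordinary annuity: FV = PMT × ((1 + r)^n − 1) / r
Monthly rate r = 0.1186/12 ≈ 0.00988333, n = 194
FV = $1,853.20 × ((1 + 0.1186/12)^194 − 1) / (0.1186/12)
FV = $1,853.20 × 580.703246
FV = $1,076,159.26

FV = PMT × ((1+r)^n - 1)/r = $1,076,159.26


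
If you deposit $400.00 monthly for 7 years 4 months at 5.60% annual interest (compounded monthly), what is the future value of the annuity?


Future value of an ordinary annuity: FV = PMT × ((1 + r)^n − 1) / r
Monthly rate r = 0.056/12 ≈ 0.00466667, n = 88
FV = $400.00 × ((1 + 0.056/12)^88 − 1) / (0.056/12)
FV = $400.00 × 108.510644
FV = $43,404.26

FV = PMT × ((1+r)^n - 1)/r = $43,404.26


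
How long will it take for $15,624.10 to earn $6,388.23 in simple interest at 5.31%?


Rearrange the simple interest formula for t:
I = P × r × t  ⇒  t = I / (P × r)
t = $6,388.23 / ($15,624.10 × 0.0531)
t = 7.7

t = I/(P×r) = 7.7 years


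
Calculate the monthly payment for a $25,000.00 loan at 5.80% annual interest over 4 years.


Loan payment formula: PMT = PV × r / (1 − (1 + r)^(−n))
Monthly rate r = 0.058/12 ≈ 0.00483333, n = 48 months
Denominator: 1 − (1 + 0.058/12)^(−48) = 0.2066106
PMT = $25,000.00 × (0.058/12) / 0.2066106
PMT = $584.84 per month

PMT = PV × r / (1-(1+r)^(-n)) = $584.84/month


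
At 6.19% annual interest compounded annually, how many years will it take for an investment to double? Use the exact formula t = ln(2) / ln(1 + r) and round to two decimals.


Doubling condition: (1 + r)^t = 2
Take ln of both sides: t × ln(1 + r) = ln(2)
t = ln(2) / ln(1 + r)
t = 0.693147 / 0.060060
t = 11.54

t = ln(2) / ln(1 + r) = 11.54 years


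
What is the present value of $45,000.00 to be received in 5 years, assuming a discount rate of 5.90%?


Present value formula: PV = FV / (1 + r)^t
PV = $45,000.00 / (1 + 0.059)^5
PV = $45,000.00 / 1.3319251
PV = $33,785.68

PV = FV / (1 + r)^t = $33,785.68


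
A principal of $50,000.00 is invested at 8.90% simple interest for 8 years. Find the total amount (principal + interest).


Total amount formula: A = P(1 + rt) = P + P·r·t
Interest: I = P × r × t = $50,000.00 × 0.089 × 8 = $35,600.00
A = P + I = $50,000.00 + $35,600.00 = $85,600.00

A = P + I = P(1 + rt) = $85,600.00


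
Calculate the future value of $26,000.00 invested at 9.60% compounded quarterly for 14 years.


Compound interest formula: A = P(1 + r/n)^(nt)
A = $26,000.00 × (1 + 0.096/4)^(4 × 14)
Growth factor: (1 + 0.096/4)^56 = 3.7739624
A = $26,000.00 × 3.7739624
A = $98,123.02

A = P(1 + r/n)^(nt) = $98,123.02


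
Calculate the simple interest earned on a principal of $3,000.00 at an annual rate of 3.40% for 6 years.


Simple interest formula: I = P × r × t
I = $3,000.00 × 0.034 × 6
I = $612.00

I = P × r × t = $612.00


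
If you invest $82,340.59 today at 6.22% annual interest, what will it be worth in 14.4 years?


Future value formula: FV = PV × (1 + r)^t
FV = $82,340.59 × (1 + 0.0622)^14.4
FV = $82,340.59 × 2.3843537
FV = $196,329.09

FV = PV × (1 + r)^t = $196,329.09


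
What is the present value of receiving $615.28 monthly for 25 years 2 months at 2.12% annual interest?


Present value of an ordinary annuity: PV = PMT × (1 − (1 + r)^(−n)) / r
Monthly rate r = 0.0212/12 ≈ 0.00176667, n = 302
PV = $615.28 × (1 − (1 + 0.0212/12)^(−302)) / (0.0212/12)
PV = $615.28 × 233.883925
PV = $143,904.10

PV = PMT × (1-(1+r)^(-n))/r = $143,904.10


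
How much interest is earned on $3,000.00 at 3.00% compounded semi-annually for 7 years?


Compound interest earned = final amount − principal.
A = P(1 + r/n)^(nt) = $3,000.00 × (1 + 0.03/2)^(2 × 7) = $3,695.27
Interest = A − P = $3,695.27 − $3,000.00 = $695.27

Interest = A - P = $695.27


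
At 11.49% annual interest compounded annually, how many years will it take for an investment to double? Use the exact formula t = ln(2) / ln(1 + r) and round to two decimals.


Doubling condition: (1 + r)^t = 2
Take ln of both sides: t × ln(1 + r) = ln(2)
t = ln(2) / ln(1 + r)
t = 0.693147 / 0.108765
t = 6.37

t = ln(2) / ln(1 + r) = 6.37 years


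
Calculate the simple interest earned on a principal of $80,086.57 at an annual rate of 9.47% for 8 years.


Simple interest formula: I = P × r × t
I = $80,086.57 × 0.0947 × 8
I = $60,673.59

I = P × r × t = $60,673.59


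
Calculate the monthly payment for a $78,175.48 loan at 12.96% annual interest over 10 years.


Loan payment formula: PMT = PV × r / (1 − (1 + r)^(−n))
Monthly rate r = 0.1296/12 = 0.0108, n = 120 months
Denominator: 1 − (1 + 0.1296/12)^(−120) = 0.724468
PMT = $78,175.48 × (0.1296/12) / 0.724468
PMT = $1,165.40 per month

PMT = PV × r / (1-(1+r)^(-n)) = $1,165.40/month


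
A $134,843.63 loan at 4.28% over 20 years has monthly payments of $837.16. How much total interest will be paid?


Total paid over the life of the loan = PMT × n.
Total paid = $837.16 × 240 = $200,918.40
Total interest = total paid − principal = $200,918.40 − $134,843.63 = $66,074.77

Total interest = (PMT × n) - PV = $66,074.77


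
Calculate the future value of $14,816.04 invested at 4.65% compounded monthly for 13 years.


Compound interest formula: A = P(1 + r/n)^(nt)
A = $14,816.04 × (1 + 0.0465/12)^(12 × 13)
Growth factor: (1 + 0.0465/12)^156 = 1.828200
A = $14,816.04 × 1.828200
A = $27,086.68

A = P(1 + r/n)^(nt) = $27,086.68


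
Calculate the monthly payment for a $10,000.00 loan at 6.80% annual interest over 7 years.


Loan payment formula: PMT = PV × r / (1 − (1 + r)^(−n))
Monthly rate r = 0.068/12 ≈ 0.00566667, n = 84 months
Denominator: 1 − (1 + 0.068/12)^(−84) = 0.377901
PMT = $10,000.00 × (0.068/12) / 0.377901
PMT = $149.95 per month

PMT = PV × r / (1-(1+r)^(-n)) = $149.95/month


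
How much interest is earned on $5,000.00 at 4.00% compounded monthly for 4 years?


Compound interest earned = final amount − principal.
A = P(1 + r/n)^(nt) = $5,000.00 × (1 + 0.04/12)^(12 × 4) = $5,865.99
Interest = A − P = $5,865.99 − $5,000.00 = $865.99

Interest = A - P = $865.99


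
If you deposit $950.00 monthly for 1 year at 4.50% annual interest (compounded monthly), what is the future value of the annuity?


Future value of an ordinary annuity: FV = PMT × ((1 + r)^n − 1) / r
Monthly rate r = 0.045/12 = 0.00375, n = 12
FV = $950.00 × ((1 + 0.045/12)^12 − 1) / (0.045/12)
FV = $950.00 × 12.250620
FV = $11,638.09

FV = PMT × ((1+r)^n - 1)/r = $11,638.09


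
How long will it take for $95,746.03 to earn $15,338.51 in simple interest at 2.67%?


Rearrange the simple interest formula for t:
I = P × r × t  ⇒  t = I / (P × r)
t = $15,338.51 / ($95,746.03 × 0.0267)
t = 6

t = I/(P×r) = 6 years


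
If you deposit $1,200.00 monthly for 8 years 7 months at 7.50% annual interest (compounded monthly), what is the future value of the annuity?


Future value of an ordinary annuity: FV = PMT × ((1 + r)^n − 1) / r
Monthly rate r = 0.075/12 = 0.00625, n = 103
FV = $1,200.00 × ((1 + 0.075/12)^103 − 1) / (0.075/12)
FV = $1,200.00 × 143.967394
FV = $172,760.87

FV = PMT × ((1+r)^n - 1)/r = $172,760.87


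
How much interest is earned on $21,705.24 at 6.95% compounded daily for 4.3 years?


Compound interest earned = final amount − principal.
A = P(1 + r/n)^(nt) = $21,705.24 × (1 + 0.0695/365)^(365 × 4.3) = $29,264.50
Interest = A − P = $29,264.50 − $21,705.24 = $7,559.26

Interest = A - P = $7,559.26


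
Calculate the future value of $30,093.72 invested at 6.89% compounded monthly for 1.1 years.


Compound interest formula: A = P(1 + r/n)^(nt)
A = $30,093.72 × (1 + 0.0689/12)^(12 × 1.1)
Growth factor: (1 + 0.0689/12)^13.2 = 1.078502
A = $30,093.72 × 1.078502
A = $32,456.14

A = P(1 + r/n)^(nt) = $32,456.14


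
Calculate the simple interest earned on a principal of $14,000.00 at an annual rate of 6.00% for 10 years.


Simple interest formula: I = P × r × t
I = $14,000.00 × 0.06 × 10
I = $8,400.00

I = P × r × t = $8,400.00


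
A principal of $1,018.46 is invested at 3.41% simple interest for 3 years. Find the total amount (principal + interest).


Total amount formula: A = P(1 + rt) = P + P·r·t
Interest: I = P × r × t = $1,018.46 × 0.0341 × 3 = $104.19
A = P + I = $1,018.46 + $104.19 = $1,122.65

A = P + I = P(1 + rt) = $1,122.65


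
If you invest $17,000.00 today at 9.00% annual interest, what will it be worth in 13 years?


Future value formula: FV = PV × (1 + r)^t
FV = $17,000.00 × (1 + 0.09)^13
FV = $17,000.00 × 3.0658046
FV = $52,118.68

FV = PV × (1 + r)^t = $52,118.68


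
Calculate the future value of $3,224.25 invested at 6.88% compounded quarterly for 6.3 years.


Compound interest formula: A = P(1 + r/n)^(nt)
A = $3,224.25 × (1 + 0.0688/4)^(4 × 6.3)
Growth factor: (1 + 0.0688/4)^25.2 = 1.536880
A = $3,224.25 × 1.536880
A = $4,955.29

A = P(1 + r/n)^(nt) = $4,955.29


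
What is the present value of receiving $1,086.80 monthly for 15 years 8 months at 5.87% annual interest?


Present value of an ordinary annuity: PV = PMT × (1 − (1 + r)^(−n)) / r
Monthly rate r = 0.0587/12 ≈ 0.00489167, n = 188
PV = $1,086.80 × (1 − (1 + 0.0587/12)^(−188)) / (0.0587/12)
PV = $1,086.80 × 122.747533
PV = $133,402.02

PV = PMT × (1-(1+r)^(-n))/r = $133,402.02


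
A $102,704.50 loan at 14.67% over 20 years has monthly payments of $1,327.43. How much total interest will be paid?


Total paid over the life of the loan = PMT × n.
Total paid = $1,327.43 × 240 = $318,583.20
Total interest = total paid − principal = $318,583.20 − $102,704.50 = $215,878.70

Total interest = (PMT × n) - PV = $215,878.70


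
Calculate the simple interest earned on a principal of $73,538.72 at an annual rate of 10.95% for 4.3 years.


Simple interest formula: I = P × r × t
I = $73,538.72 × 0.1095 × 4.3
I = $34,625.71

I = P × r × t = $34,625.71


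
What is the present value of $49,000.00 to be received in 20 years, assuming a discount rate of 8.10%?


Present value formula: PV = FV / (1 + r)^t
PV = $49,000.00 / (1 + 0.081)^20
PV = $49,000.00 / 4.748035
PV = $10,320.06

PV = FV / (1 + r)^t = $10,320.06


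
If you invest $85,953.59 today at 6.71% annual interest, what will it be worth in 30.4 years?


Future value formula: FV = PV × (1 + r)^t
FV = $85,953.59 × (1 + 0.0671)^30.4
FV = $85,953.59 × 7.2017103
FV = $619,012.85

FV = PV × (1 + r)^t = $619,012.85


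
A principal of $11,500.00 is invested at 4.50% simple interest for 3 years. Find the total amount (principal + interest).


Total amount formula: A = P(1 + rt) = P + P·r·t
Interest: I = P × r × t = $11,500.00 × 0.045 × 3 = $1,552.50
A = P + I = $11,500.00 + $1,552.50 = $13,052.50

A = P + I = P(1 + rt) = $13,052.50


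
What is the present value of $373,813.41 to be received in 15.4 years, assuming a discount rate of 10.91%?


Present value formula: PV = FV / (1 + r)^t
PV = $373,813.41 / (1 + 0.1091)^15.4
PV = $373,813.41 / 4.9266177
PV = $75,876.28

PV = FV / (1 + r)^t = $75,876.28


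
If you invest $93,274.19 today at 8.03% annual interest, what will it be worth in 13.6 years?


Future value formula: FV = PV × (1 + r)^t
FV = $93,274.19 × (1 + 0.0803)^13.6
FV = $93,274.19 × 2.858930
FV = $266,664.38

FV = PV × (1 + r)^t = $266,664.38


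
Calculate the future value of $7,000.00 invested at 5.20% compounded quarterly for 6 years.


Compound interest formula: A = P(1 + r/n)^(nt)
A = $7,000.00 × (1 + 0.052/4)^(4 × 6)
Growth factor: (1 + 0.052/4)^24 = 1.3634107
A = $7,000.00 × 1.3634107
A = $9,543.87

A = P(1 + r/n)^(nt) = $9,543.87


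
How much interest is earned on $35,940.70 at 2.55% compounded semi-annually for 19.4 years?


Compound interest earned = final amount − principal.
A = P(1 + r/n)^(nt) = $35,940.70 × (1 + 0.0255/2)^(2 × 19.4) = $58,758.93
Interest = A − P = $58,758.93 − $35,940.70 = $22,818.23

Interest = A - P = $22,818.23


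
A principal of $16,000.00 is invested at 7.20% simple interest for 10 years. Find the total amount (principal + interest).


Total amount formula: A = P(1 + rt) = P + P·r·t
Interest: I = P × r × t = $16,000.00 × 0.072 × 10 = $11,520.00
A = P + I = $16,000.00 + $11,520.00 = $27,520.00

A = P + I = P(1 + rt) = $27,520.00


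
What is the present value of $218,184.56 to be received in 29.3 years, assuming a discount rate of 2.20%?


Present value formula: PV = FV / (1 + r)^t
PV = $218,184.56 / (1 + 0.022)^29.3
PV = $218,184.56 / 1.891957
PV = $115,322.16

PV = FV / (1 + r)^t = $115,322.16


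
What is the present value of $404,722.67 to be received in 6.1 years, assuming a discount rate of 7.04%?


Present value formula: PV = FV / (1 + r)^t
PV = $404,722.67 / (1 + 0.0704)^6.1
PV = $404,722.67 / 1.51436726
PV = $267,255.30

PV = FV / (1 + r)^t = $267,255.30


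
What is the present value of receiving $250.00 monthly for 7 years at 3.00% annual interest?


Present value of an ordinary annuity: PV = PMT × (1 − (1 + r)^(−n)) / r
Monthly rate r = 0.03/12 = 0.0025, n = 84
PV = $250.00 × (1 − (1 + 0.03/12)^(−84)) / (0.03/12)
PV = $250.00 × 75.681321
PV = $18,920.33

PV = PMT × (1-(1+r)^(-n))/r = $18,920.33


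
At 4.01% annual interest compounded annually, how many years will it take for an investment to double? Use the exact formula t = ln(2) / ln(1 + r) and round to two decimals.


Doubling condition: (1 + r)^t = 2
Take ln of both sides: t × ln(1 + r) = ln(2)
t = ln(2) / ln(1 + r)
t = 0.693147 / 0.039317
t = 17.63

t = ln(2) / ln(1 + r) = 17.63 years


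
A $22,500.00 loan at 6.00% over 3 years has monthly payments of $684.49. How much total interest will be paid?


Total paid over the life of the loan = PMT × n.
Total paid = $684.49 × 36 = $24,641.64
Total interest = total paid − principal = $24,641.64 − $22,500.00 = $2,141.64

Total interest = (PMT × n) - PV = $2,141.64


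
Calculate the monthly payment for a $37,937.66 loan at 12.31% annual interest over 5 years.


Loan payment formula: PMT = PV × r / (1 − (1 + r)^(−n))
Monthly rate r = 0.1231/12 ≈ 0.01025833, n = 60 months
Denominator: 1 − (1 + 0.1231/12)^(−60) = 0.457932
PMT = $37,937.66 × (0.1231/12) / 0.457932
PMT = $849.86 per month

PMT = PV × r / (1-(1+r)^(-n)) = $849.86/month


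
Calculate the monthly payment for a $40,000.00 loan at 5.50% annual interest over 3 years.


Loan payment formula: PMT = PV × r / (1 − (1 + r)^(−n))
Monthly rate r = 0.055/12 ≈ 0.00458333, n = 36 months
Denominator: 1 − (1 + 0.055/12)^(−36) = 0.1517866
PMT = $40,000.00 × (0.055/12) / 0.1517866
PMT = $1,207.84 per month

PMT = PV × r / (1-(1+r)^(-n)) = $1,207.84/month


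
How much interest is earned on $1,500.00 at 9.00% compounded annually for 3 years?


Compound interest earned = final amount − principal.
A = P(1 + r/n)^(nt) = $1,500.00 × (1 + 0.09/1)^(1 × 3) = $1,942.54
Interest = A − P = $1,942.54 − $1,500.00 = $442.54

Interest = A - P = $442.54


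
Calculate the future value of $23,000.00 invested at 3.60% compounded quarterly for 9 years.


Compound interest formula: A = P(1 + r/n)^(nt)
A = $23,000.00 × (1 + 0.036/4)^(4 × 9)
Growth factor: (1 + 0.036/4)^36 = 1.3806449
A = $23,000.00 × 1.3806449
A = $31,754.83

A = P(1 + r/n)^(nt) = $31,754.83


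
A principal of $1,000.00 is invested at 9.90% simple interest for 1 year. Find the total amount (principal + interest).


Total amount formula: A = P(1 + rt) = P + P·r·t
Interest: I = P × r × t = $1,000.00 × 0.099 × 1 = $99.00
A = P + I = $1,000.00 + $99.00 = $1,099.00

A = P + I = P(1 + rt) = $1,099.00


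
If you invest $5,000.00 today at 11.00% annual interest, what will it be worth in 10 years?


Future value formula: FV = PV × (1 + r)^t
FV = $5,000.00 × (1 + 0.11)^10
FV = $5,000.00 × 2.83942099
FV = $14,197.10

FV = PV × (1 + r)^t = $14,197.10


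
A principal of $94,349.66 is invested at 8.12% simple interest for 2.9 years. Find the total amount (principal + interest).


Total amount formula: A = P(1 + rt) = P + P·r·t
Interest: I = P × r × t = $94,349.66 × 0.0812 × 2.9 = $22,217.46
A = P + I = $94,349.66 + $22,217.46 = $116,567.12

A = P + I = P(1 + rt) = $116,567.12


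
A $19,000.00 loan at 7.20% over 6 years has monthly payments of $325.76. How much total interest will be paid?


Total paid over the life of the loan = PMT × n.
Total paid = $325.76 × 72 = $23,454.72
Total interest = total paid − principal = $23,454.72 − $19,000.00 = $4,454.72

Total interest = (PMT × n) - PV = $4,454.72


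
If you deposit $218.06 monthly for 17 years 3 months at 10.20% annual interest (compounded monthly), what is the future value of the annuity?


Future value of an ordinary annuity: FV = PMT × ((1 + r)^n − 1) / r
Monthly rate r = 0.102/12 = 0.0085, n = 207
FV = $218.06 × ((1 + 0.102/12)^207 − 1) / (0.102/12)
FV = $218.06 × 560.763974
FV = $122,280.19

FV = PMT × ((1+r)^n - 1)/r = $122,280.19


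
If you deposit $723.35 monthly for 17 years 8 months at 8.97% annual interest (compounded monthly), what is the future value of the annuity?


Future value of an ordinary annuity: FV = PMT × ((1 + r)^n − 1) / r
Monthly rate r = 0.0897/12 = 0.007475, n = 212
FV = $723.35 × ((1 + 0.0897/12)^212 − 1) / (0.0897/12)
FV = $723.35 × 514.938468
FV = $372,480.74

FV = PMT × ((1+r)^n - 1)/r = $372,480.74


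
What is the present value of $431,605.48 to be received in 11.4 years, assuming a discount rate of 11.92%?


Present value formula: PV = FV / (1 + r)^t
PV = $431,605.48 / (1 + 0.1192)^11.4
PV = $431,605.48 / 3.6103375
PV = $119,547.13

PV = FV / (1 + r)^t = $119,547.13


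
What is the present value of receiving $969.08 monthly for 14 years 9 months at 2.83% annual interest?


Present value of an ordinary annuity: PV = PMT × (1 − (1 + r)^(−n)) / r
Monthly rate r = 0.0283/12 ≈ 0.00235833, n = 177
PV = $969.08 × (1 − (1 + 0.0283/12)^(−177)) / (0.0283/12)
PV = $969.08 × 144.5662018
PV = $140,096.21

PV = PMT × (1-(1+r)^(-n))/r = $140,096.21


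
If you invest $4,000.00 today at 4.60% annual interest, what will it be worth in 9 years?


Future value formula: FV = PV × (1 + r)^t
FV = $4,000.00 × (1 + 0.046)^9
FV = $4,000.00 × 1.498943
FV = $5,995.77

FV = PV × (1 + r)^t = $5,995.77


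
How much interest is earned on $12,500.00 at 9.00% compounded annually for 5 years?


Compound interest earned = final amount − principal.
A = P(1 + r/n)^(nt) = $12,500.00 × (1 + 0.09/1)^(1 × 5) = $19,232.80
Interest = A − P = $19,232.80 − $12,500.00 = $6,732.80

Interest = A - P = $6,732.80


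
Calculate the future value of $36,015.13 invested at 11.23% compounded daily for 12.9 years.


Compound interest formula: A = P(1 + r/n)^(nt)
A = $36,015.13 × (1 + 0.1123/365)^(365 × 12.9)
Growth factor: (1 + 0.1123/365)^4708.5 = 4.256500
A = $36,015.13 × 4.256500
A = $153,298.40

A = P(1 + r/n)^(nt) = $153,298.40


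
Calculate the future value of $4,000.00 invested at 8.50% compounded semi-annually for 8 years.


Compound interest formula: A = P(1 + r/n)^(nt)
A = $4,000.00 × (1 + 0.085/2)^(2 × 8)
Growth factor: (1 + 0.085/2)^16 = 1.946332
A = $4,000.00 × 1.946332
A = $7,785.33

A = P(1 + r/n)^(nt) = $7,785.33


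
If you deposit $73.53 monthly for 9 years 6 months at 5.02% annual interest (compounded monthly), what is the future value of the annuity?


Future value of an ordinary annuity: FV = PMT × ((1 + r)^n − 1) / r
Monthly rate r = 0.0502/12 ≈ 0.00418333, n = 114
FV = $73.53 × ((1 + 0.0502/12)^114 − 1) / (0.0502/12)
FV = $73.53 × 145.690165
FV = $10,712.60

FV = PMT × ((1+r)^n - 1)/r = $10,712.60


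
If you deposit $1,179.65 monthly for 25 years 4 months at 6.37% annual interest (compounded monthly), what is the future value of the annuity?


Future value of an ordinary annuity: FV = PMT × ((1 + r)^n − 1) / r
Monthly rate r = 0.0637/12 ≈ 0.00530833, n = 304
FV = $1,179.65 × ((1 + 0.0637/12)^304 − 1) / (0.0637/12)
FV = $1,179.65 × 753.557992
FV = $888,934.69

FV = PMT × ((1+r)^n - 1)/r = $888,934.69


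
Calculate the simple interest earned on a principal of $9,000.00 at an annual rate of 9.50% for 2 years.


Simple interest formula: I = P × r × t
I = $9,000.00 × 0.095 × 2
I = $1,710.00

I = P × r × t = $1,710.00


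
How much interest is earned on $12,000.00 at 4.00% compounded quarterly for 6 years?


Compound interest earned = final amount − principal.
A = P(1 + r/n)^(nt) = $12,000.00 × (1 + 0.04/4)^(4 × 6) = $15,236.82
Interest = A − P = $15,236.82 − $12,000.00 = $3,236.82

Interest = A - P = $3,236.82


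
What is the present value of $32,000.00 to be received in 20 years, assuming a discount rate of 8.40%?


Present value formula: PV = FV / (1 + r)^t
PV = $32,000.00 / (1 + 0.084)^20
PV = $32,000.00 / 5.018635
PV = $6,376.24

PV = FV / (1 + r)^t = $6,376.24


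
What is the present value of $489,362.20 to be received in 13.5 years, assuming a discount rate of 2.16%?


Present value formula: PV = FV / (1 + r)^t
PV = $489,362.20 / (1 + 0.0216)^13.5
PV = $489,362.20 / 1.33441814
PV = $366,723.28

PV = FV / (1 + r)^t = $366,723.28


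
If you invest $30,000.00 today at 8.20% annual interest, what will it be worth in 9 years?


Future value formula: FV = PV × (1 + r)^t
FV = $30,000.00 × (1 + 0.082)^9
FV = $30,000.00 × 2.0325692
FV = $60,977.08

FV = PV × (1 + r)^t = $60,977.08


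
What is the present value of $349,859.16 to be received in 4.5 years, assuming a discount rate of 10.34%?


Present value formula: PV = FV / (1 + r)^t
PV = $349,859.16 / (1 + 0.1034)^4.5
PV = $349,859.16 / 1.5570351
PV = $224,695.74

PV = FV / (1 + r)^t = $224,695.74


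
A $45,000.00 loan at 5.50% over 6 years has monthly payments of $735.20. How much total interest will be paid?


Total paid over the life of the loan = PMT × n.
Total paid = $735.20 × 72 = $52,934.40
Total interest = total paid − principal = $52,934.40 − $45,000.00 = $7,934.40

Total interest = (PMT × n) - PV = $7,934.40


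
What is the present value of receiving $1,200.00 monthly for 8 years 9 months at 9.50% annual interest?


Present value of an ordinary annuity: PV = PMT × (1 − (1 + r)^(−n)) / r
Monthly rate r = 0.095/12 ≈ 0.00791667, n = 105
PV = $1,200.00 × (1 − (1 + 0.095/12)^(−105)) / (0.095/12)
PV = $1,200.00 × 71.124335
PV = $85,349.20

PV = PMT × (1-(1+r)^(-n))/r = $85,349.20


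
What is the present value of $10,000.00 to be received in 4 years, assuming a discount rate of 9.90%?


Present value formula: PV = FV / (1 + r)^t
PV = $10,000.00 / (1 + 0.099)^4
PV = $10,000.00 / 1.458783
PV = $6,855.03

PV = FV / (1 + r)^t = $6,855.03


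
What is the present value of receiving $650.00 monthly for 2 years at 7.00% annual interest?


Present value of an ordinary annuity: PV = PMT × (1 − (1 + r)^(−n)) / r
Monthly rate r = 0.07/12 ≈ 0.00583333, n = 24
PV = $650.00 × (1 − (1 + 0.07/12)^(−24)) / (0.07/12)
PV = $650.00 × 22.335099
PV = $14,517.81

PV = PMT × (1-(1+r)^(-n))/r = $14,517.81


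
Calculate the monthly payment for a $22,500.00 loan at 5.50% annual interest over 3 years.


Loan payment formula: PMT = PV × r / (1 − (1 + r)^(−n))
Monthly rate r = 0.055/12 ≈ 0.00458333, n = 36 months
Denominator: 1 − (1 + 0.055/12)^(−36) = 0.151787
PMT = $22,500.00 × (0.055/12) / 0.151787
PMT = $679.41 per month

PMT = PV × r / (1-(1+r)^(-n)) = $679.41/month


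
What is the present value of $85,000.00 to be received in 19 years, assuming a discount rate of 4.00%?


Present value formula: PV = FV / (1 + r)^t
PV = $85,000.00 / (1 + 0.04)^19
PV = $85,000.00 / 2.106849
PV = $40,344.61

PV = FV / (1 + r)^t = $40,344.61


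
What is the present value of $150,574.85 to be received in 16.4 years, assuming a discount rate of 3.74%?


Present value formula: PV = FV / (1 + r)^t
PV = $150,574.85 / (1 + 0.0374)^16.4
PV = $150,574.85 / 1.826074
PV = $82,458.24

PV = FV / (1 + r)^t = $82,458.24


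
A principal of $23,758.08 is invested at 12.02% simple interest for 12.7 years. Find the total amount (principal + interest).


Total amount formula: A = P(1 + rt) = P + P·r·t
Interest: I = P × r × t = $23,758.08 × 0.1202 × 12.7 = $36,267.66
A = P + I = $23,758.08 + $36,267.66 = $60,025.74

A = P + I = P(1 + rt) = $60,025.74


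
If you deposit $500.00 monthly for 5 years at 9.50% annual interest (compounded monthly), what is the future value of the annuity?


Future value of an ordinary annuity: FV = PMT × ((1 + r)^n − 1) / r
Monthly rate r = 0.095/12 ≈ 0.00791667, n = 60
FV = $500.00 × ((1 + 0.095/12)^60 − 1) / (0.095/12)
FV = $500.00 × 76.422249
FV = $38,211.12

FV = PMT × ((1+r)^n - 1)/r = $38,211.12


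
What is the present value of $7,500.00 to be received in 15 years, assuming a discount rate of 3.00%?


Present value formula: PV = FV / (1 + r)^t
PV = $7,500.00 / (1 + 0.03)^15
PV = $7,500.00 / 1.5579674
PV = $4,813.96

PV = FV / (1 + r)^t = $4,813.96


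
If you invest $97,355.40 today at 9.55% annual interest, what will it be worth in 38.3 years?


Future value formula: FV = PV × (1 + r)^t
FV = $97,355.40 × (1 + 0.0955)^38.3
FV = $97,355.40 × 32.8968433
FV = $3,202,685.34

FV = PV × (1 + r)^t = $3,202,685.34


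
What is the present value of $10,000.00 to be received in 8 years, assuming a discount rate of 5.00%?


Present value formula: PV = FV / (1 + r)^t
PV = $10,000.00 / (1 + 0.05)^8
PV = $10,000.00 / 1.4774554
PV = $6,768.39

PV = FV / (1 + r)^t = $6,768.39


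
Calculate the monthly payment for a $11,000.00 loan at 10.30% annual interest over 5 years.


Loan payment formula: PMT = PV × r / (1 − (1 + r)^(−n))
Monthly rate r = 0.103/12 ≈ 0.00858333, n = 60 months
Denominator: 1 − (1 + 0.103/12)^(−60) = 0.401185
PMT = $11,000.00 × (0.103/12) / 0.401185
PMT = $235.34 per month

PMT = PV × r / (1-(1+r)^(-n)) = $235.34/month


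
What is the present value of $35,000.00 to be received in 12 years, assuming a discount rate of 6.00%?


Present value formula: PV = FV / (1 + r)^t
PV = $35,000.00 / (1 + 0.06)^12
PV = $35,000.00 / 2.012196
PV = $17,393.93

PV = FV / (1 + r)^t = $17,393.93


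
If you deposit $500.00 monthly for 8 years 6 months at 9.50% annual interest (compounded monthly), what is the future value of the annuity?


Future value of an ordinary annuity: FV = PMT × ((1 + r)^n − 1) / r
Monthly rate r = 0.095/12 ≈ 0.00791667, n = 102
FV = $500.00 × ((1 + 0.095/12)^102 − 1) / (0.095/12)
FV = $500.00 × 156.022357
FV = $78,011.18

FV = PMT × ((1+r)^n - 1)/r = $78,011.18


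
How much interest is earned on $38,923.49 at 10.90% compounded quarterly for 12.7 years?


Compound interest earned = final amount − principal.
A = P(1 + r/n)^(nt) = $38,923.49 × (1 + 0.109/4)^(4 × 12.7) = $152,531.73
Interest = A − P = $152,531.73 − $38,923.49 = $113,608.24

Interest = A - P = $113,608.24


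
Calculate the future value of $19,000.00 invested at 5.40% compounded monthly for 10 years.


Compound interest formula: A = P(1 + r/n)^(nt)
A = $19,000.00 × (1 + 0.054/12)^(12 × 10)
Growth factor: (1 + 0.054/12)^120 = 1.7139294
A = $19,000.00 × 1.7139294
A = $32,564.66

A = P(1 + r/n)^(nt) = $32,564.66


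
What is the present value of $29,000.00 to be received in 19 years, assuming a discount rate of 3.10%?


Present value formula: PV = FV / (1 + r)^t
PV = $29,000.00 / (1 + 0.031)^19
PV = $29,000.00 / 1.7861365
PV = $16,236.16

PV = FV / (1 + r)^t = $16,236.16


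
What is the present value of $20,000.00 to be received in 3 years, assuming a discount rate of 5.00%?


Present value formula: PV = FV / (1 + r)^t
PV = $20,000.00 / (1 + 0.05)^3
PV = $20,000.00 / 1.157625
PV = $17,276.75

PV = FV / (1 + r)^t = $17,276.75


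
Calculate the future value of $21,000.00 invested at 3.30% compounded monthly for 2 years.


Compound interest formula: A = P(1 + r/n)^(nt)
A = $21,000.00 × (1 + 0.033/12)^(12 × 2)
Growth factor: (1 + 0.033/12)^24 = 1.068130
A = $21,000.00 × 1.068130
A = $22,430.73

A = P(1 + r/n)^(nt) = $22,430.73


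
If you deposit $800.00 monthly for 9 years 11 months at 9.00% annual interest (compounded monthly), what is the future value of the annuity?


Future value of an ordinary annuity: FV = PMT × ((1 + r)^n − 1) / r
Monthly rate r = 0.09/12 = 0.0075, n = 119
FV = $800.00 × ((1 + 0.09/12)^119 − 1) / (0.09/12)
FV = $800.00 × 191.081168
FV = $152,864.93

FV = PMT × ((1+r)^n - 1)/r = $152,864.93


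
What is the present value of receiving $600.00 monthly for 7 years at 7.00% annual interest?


Present value of an ordinary annuity: PV = PMT × (1 − (1 + r)^(−n)) / r
Monthly rate r = 0.07/12 ≈ 0.00583333, n = 84
PV = $600.00 × (1 − (1 + 0.07/12)^(−84)) / (0.07/12)
PV = $600.00 × 66.257285
PV = $39,754.37

PV = PMT × (1-(1+r)^(-n))/r = $39,754.37


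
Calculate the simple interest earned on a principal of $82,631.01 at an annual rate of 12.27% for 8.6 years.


Simple interest formula: I = P × r × t
I = $82,631.01 × 0.1227 × 8.6
I = $87,193.89

I = P × r × t = $87,193.89


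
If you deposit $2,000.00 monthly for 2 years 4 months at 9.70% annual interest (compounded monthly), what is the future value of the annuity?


Future value of an ordinary annuity: FV = PMT × ((1 + r)^n − 1) / r
Monthly rate r = 0.097/12 ≈ 0.00808333, n = 28
FV = $2,000.00 × ((1 + 0.097/12)^28 − 1) / (0.097/12)
FV = $2,000.00 × 31.280802
FV = $62,561.60

FV = PMT × ((1+r)^n - 1)/r = $62,561.60


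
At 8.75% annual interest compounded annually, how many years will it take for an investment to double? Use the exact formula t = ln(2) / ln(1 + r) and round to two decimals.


Doubling condition: (1 + r)^t = 2
Take ln of both sides: t × ln(1 + r) = ln(2)
t = ln(2) / ln(1 + r)
t = 0.693147 / 0.083881
t = 8.26

t = ln(2) / ln(1 + r) = 8.26 years


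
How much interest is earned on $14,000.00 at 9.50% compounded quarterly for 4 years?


Compound interest earned = final amount − principal.
A = P(1 + r/n)^(nt) = $14,000.00 × (1 + 0.095/4)^(4 × 4) = $20,381.24
Interest = A − P = $20,381.24 − $14,000.00 = $6,381.24

Interest = A - P = $6,381.24


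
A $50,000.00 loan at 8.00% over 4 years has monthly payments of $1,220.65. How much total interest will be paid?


Total paid over the life of the loan = PMT × n.
Total paid = $1,220.65 × 48 = $58,591.20
Total interest = total paid − principal = $58,591.20 − $50,000.00 = $8,591.20

Total interest = (PMT × n) - PV = $8,591.20


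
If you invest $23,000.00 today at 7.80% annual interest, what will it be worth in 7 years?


Future value formula: FV = PV × (1 + r)^t
FV = $23,000.00 × (1 + 0.078)^7
FV = $23,000.00 × 1.691731
FV = $38,909.81

FV = PV × (1 + r)^t = $38,909.81


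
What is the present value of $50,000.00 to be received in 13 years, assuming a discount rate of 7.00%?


Present value formula: PV = FV / (1 + r)^t
PV = $50,000.00 / (1 + 0.07)^13
PV = $50,000.00 / 2.409845
PV = $20,748.22

PV = FV / (1 + r)^t = $20,748.22


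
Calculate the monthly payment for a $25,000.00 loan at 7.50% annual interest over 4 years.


Loan payment formula: PMT = PV × r / (1 − (1 + r)^(−n))
Monthly rate r = 0.075/12 = 0.00625, n = 48 months
Denominator: 1 − (1 + 0.075/12)^(−48) = 0.258490
PMT = $25,000.00 × (0.075/12) / 0.258490
PMT = $604.47 per month

PMT = PV × r / (1-(1+r)^(-n)) = $604.47/month


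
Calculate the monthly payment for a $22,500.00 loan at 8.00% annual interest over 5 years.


Loan payment formula: PMT = PV × r / (1 − (1 + r)^(−n))
Monthly rate r = 0.08/12 ≈ 0.00666667, n = 60 months
Denominator: 1 − (1 + 0.08/12)^(−60) = 0.328790
PMT = $22,500.00 × (0.08/12) / 0.328790
PMT = $456.22 per month

PMT = PV × r / (1-(1+r)^(-n)) = $456.22/month


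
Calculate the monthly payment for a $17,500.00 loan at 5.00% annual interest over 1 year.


Loan payment formula: PMT = PV × r / (1 − (1 + r)^(−n))
Monthly rate r = 0.05/12 ≈ 0.00416667, n = 12 months
Denominator: 1 − (1 + 0.05/12)^(−12) = 0.0486718
PMT = $17,500.00 × (0.05/12) / 0.0486718
PMT = $1,498.13 per month

PMT = PV × r / (1-(1+r)^(-n)) = $1,498.13/month


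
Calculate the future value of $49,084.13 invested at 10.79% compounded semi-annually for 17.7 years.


Compound interest formula: A = P(1 + r/n)^(nt)
A = $49,084.13 × (1 + 0.1079/2)^(2 × 17.7)
Growth factor: (1 + 0.1079/2)^35.4 = 6.4243366
A = $49,084.13 × 6.4243366
A = $315,332.97

A = P(1 + r/n)^(nt) = $315,332.97


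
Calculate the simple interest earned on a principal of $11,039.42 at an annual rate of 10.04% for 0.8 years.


Simple interest formula: I = P × r × t
I = $11,039.42 × 0.1004 × 0.8
I = $886.69

I = P × r × t = $886.69


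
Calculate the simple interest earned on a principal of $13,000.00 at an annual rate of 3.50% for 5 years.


Simple interest formula: I = P × r × t
I = $13,000.00 × 0.035 × 5
I = $2,275.00

I = P × r × t = $2,275.00


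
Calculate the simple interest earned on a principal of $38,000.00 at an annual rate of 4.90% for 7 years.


Simple interest formula: I = P × r × t
I = $38,000.00 × 0.049 × 7
I = $13,034.00

I = P × r × t = $13,034.00


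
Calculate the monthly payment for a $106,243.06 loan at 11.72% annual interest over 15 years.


Loan payment formula: PMT = PV × r / (1 − (1 + r)^(−n))
Monthly rate r = 0.1172/12 ≈ 0.00976667, n = 180 months
Denominator: 1 − (1 + 0.1172/12)^(−180) = 0.826134
PMT = $106,243.06 × (0.1172/12) / 0.826134
PMT = $1,256.02 per month

PMT = PV × r / (1-(1+r)^(-n)) = $1,256.02/month


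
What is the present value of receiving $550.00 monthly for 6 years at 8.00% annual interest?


Present value of an ordinary annuity: PV = PMT × (1 − (1 + r)^(−n)) / r
Monthly rate r = 0.08/12 ≈ 0.00666667, n = 72
PV = $550.00 × (1 − (1 + 0.08/12)^(−72)) / (0.08/12)
PV = $550.00 × 57.034522
PV = $31,368.99

PV = PMT × (1-(1+r)^(-n))/r = $31,368.99


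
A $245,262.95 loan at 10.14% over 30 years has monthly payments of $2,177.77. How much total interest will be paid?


Total paid over the life of the loan = PMT × n.
Total paid = $2,177.77 × 360 = $783,997.20
Total interest = total paid − principal = $783,997.20 − $245,262.95 = $538,734.25

Total interest = (PMT × n) - PV = $538,734.25


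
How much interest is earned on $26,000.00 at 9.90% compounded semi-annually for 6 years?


Compound interest earned = final amount − principal.
A = P(1 + r/n)^(nt) = $26,000.00 × (1 + 0.099/2)^(2 × 6) = $46,426.15
Interest = A − P = $46,426.15 − $26,000.00 = $20,426.15

Interest = A - P = $20,426.15


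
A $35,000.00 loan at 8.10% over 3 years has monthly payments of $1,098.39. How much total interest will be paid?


Total paid over the life of the loan = PMT × n.
Total paid = $1,098.39 × 36 = $39,542.04
Total interest = total paid − principal = $39,542.04 − $35,000.00 = $4,542.04

Total interest = (PMT × n) - PV = $4,542.04


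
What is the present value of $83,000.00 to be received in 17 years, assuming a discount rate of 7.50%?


Present value formula: PV = FV / (1 + r)^t
PV = $83,000.00 / (1 + 0.075)^17
PV = $83,000.00 / 3.419353
PV = $24,273.60

PV = FV / (1 + r)^t = $24,273.60


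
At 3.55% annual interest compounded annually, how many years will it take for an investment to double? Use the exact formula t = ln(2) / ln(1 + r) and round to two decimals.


Doubling condition: (1 + r)^t = 2
Take ln of both sides: t × ln(1 + r) = ln(2)
t = ln(2) / ln(1 + r)
t = 0.693147 / 0.034884
t = 19.87

t = ln(2) / ln(1 + r) = 19.87 years


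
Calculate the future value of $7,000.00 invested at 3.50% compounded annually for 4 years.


Compound interest formula: A = P(1 + r/n)^(nt)
A = $7,000.00 × (1 + 0.035/1)^(1 × 4)
Growth factor: (1 + 0.035/1)^4 = 1.147523
A = $7,000.00 × 1.147523
A = $8,032.66

A = P(1 + r/n)^(nt) = $8,032.66


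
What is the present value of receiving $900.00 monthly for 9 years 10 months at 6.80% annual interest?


Present value of an ordinary annuity: PV = PMT × (1 − (1 + r)^(−n)) / r
Monthly rate r = 0.068/12 ≈ 0.00566667, n = 118
PV = $900.00 × (1 − (1 + 0.068/12)^(−118)) / (0.068/12)
PV = $900.00 × 85.877766
PV = $77,289.99

PV = PMT × (1-(1+r)^(-n))/r = $77,289.99


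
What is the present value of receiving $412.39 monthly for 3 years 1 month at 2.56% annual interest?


Present value of an ordinary annuity: PV = PMT × (1 − (1 + r)^(−n)) / r
Monthly rate r = 0.0256/12 ≈ 0.00213333, n = 37
PV = $412.39 × (1 − (1 + 0.0256/12)^(−37)) / (0.0256/12)
PV = $412.39 × 35.540987
PV = $14,656.75

PV = PMT × (1-(1+r)^(-n))/r = $14,656.75


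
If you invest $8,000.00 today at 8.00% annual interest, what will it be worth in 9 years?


Future value formula: FV = PV × (1 + r)^t
FV = $8,000.00 × (1 + 0.08)^9
FV = $8,000.00 × 1.999005
FV = $15,992.04

FV = PV × (1 + r)^t = $15,992.04


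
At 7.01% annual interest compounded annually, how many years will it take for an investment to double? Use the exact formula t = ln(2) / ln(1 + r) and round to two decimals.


Doubling condition: (1 + r)^t = 2
Take ln of both sides: t × ln(1 + r) = ln(2)
t = ln(2) / ln(1 + r)
t = 0.693147 / 0.067752
t = 10.23

t = ln(2) / ln(1 + r) = 10.23 years


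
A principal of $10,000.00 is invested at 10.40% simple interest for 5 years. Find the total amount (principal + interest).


Total amount formula: A = P(1 + rt) = P + P·r·t
Interest: I = P × r × t = $10,000.00 × 0.104 × 5 = $5,200.00
A = P + I = $10,000.00 + $5,200.00 = $15,200.00

A = P + I = P(1 + rt) = $15,200.00


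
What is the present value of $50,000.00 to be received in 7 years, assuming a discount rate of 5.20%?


Present value formula: PV = FV / (1 + r)^t
PV = $50,000.00 / (1 + 0.052)^7
PV = $50,000.00 / 1.4259693
PV = $35,063.87

PV = FV / (1 + r)^t = $35,063.87


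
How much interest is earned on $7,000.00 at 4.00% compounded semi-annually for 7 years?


Compound interest earned = final amount − principal.
A = P(1 + r/n)^(nt) = $7,000.00 × (1 + 0.04/2)^(2 × 7) = $9,236.35
Interest = A − P = $9,236.35 − $7,000.00 = $2,236.35

Interest = A - P = $2,236.35


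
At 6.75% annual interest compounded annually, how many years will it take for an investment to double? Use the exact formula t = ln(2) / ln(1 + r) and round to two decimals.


Doubling condition: (1 + r)^t = 2
Take ln of both sides: t × ln(1 + r) = ln(2)
t = ln(2) / ln(1 + r)
t = 0.693147 / 0.065319
t = 10.61

t = ln(2) / ln(1 + r) = 10.61 years
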